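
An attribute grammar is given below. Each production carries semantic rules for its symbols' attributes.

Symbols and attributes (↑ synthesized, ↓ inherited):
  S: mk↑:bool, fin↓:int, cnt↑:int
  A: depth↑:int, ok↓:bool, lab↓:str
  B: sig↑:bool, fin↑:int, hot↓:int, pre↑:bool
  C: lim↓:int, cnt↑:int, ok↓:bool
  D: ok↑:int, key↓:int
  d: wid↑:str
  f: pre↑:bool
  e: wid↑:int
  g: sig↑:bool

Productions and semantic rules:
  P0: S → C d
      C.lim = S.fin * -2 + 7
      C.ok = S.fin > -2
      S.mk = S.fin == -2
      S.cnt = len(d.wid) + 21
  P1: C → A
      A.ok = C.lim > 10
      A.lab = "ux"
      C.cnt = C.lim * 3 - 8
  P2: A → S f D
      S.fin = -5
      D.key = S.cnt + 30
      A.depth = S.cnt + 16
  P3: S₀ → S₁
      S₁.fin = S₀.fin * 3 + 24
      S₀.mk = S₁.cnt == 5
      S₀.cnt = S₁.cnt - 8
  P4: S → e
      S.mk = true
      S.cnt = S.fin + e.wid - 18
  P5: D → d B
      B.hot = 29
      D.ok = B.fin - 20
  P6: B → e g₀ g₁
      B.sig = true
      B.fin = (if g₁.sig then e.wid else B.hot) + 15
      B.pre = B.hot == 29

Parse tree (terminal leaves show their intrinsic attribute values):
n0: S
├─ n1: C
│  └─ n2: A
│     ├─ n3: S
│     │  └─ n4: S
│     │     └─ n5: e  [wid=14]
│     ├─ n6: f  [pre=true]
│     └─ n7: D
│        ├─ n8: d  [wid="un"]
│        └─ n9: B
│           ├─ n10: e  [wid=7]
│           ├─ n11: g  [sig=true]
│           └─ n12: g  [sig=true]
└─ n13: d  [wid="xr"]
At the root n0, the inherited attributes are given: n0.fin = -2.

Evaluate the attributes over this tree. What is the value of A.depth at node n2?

13

1. n0.fin = -2  [given at root]
2. n1.lim = 11  [S.fin * -2 + 7]
3. n1.ok = false  [S.fin > -2]
4. n2.ok = true  [C.lim > 10]
5. n2.lab = "ux"  ["ux"]
6. n3.fin = -5  [-5]
7. n4.fin = 9  [S₀.fin * 3 + 24]
8. n5.wid = 14  [terminal]
9. n4.mk = true  [true]
10. n4.cnt = 5  [S.fin + e.wid - 18]
11. n3.mk = true  [S₁.cnt == 5]
12. n3.cnt = -3  [S₁.cnt - 8]
13. n6.pre = true  [terminal]
14. n7.key = 27  [S.cnt + 30]
15. n8.wid = "un"  [terminal]
16. n9.hot = 29  [29]
17. n10.wid = 7  [terminal]
18. n11.sig = true  [terminal]
19. n12.sig = true  [terminal]
20. n9.sig = true  [true]
21. n9.fin = 22  [(if g₁.sig then e.wid else B.hot) + 15]
22. n9.pre = true  [B.hot == 29]
23. n7.ok = 2  [B.fin - 20]
24. n2.depth = 13  [S.cnt + 16]
25. n1.cnt = 25  [C.lim * 3 - 8]
26. n13.wid = "xr"  [terminal]
27. n0.mk = true  [S.fin == -2]
28. n0.cnt = 23  [len(d.wid) + 21]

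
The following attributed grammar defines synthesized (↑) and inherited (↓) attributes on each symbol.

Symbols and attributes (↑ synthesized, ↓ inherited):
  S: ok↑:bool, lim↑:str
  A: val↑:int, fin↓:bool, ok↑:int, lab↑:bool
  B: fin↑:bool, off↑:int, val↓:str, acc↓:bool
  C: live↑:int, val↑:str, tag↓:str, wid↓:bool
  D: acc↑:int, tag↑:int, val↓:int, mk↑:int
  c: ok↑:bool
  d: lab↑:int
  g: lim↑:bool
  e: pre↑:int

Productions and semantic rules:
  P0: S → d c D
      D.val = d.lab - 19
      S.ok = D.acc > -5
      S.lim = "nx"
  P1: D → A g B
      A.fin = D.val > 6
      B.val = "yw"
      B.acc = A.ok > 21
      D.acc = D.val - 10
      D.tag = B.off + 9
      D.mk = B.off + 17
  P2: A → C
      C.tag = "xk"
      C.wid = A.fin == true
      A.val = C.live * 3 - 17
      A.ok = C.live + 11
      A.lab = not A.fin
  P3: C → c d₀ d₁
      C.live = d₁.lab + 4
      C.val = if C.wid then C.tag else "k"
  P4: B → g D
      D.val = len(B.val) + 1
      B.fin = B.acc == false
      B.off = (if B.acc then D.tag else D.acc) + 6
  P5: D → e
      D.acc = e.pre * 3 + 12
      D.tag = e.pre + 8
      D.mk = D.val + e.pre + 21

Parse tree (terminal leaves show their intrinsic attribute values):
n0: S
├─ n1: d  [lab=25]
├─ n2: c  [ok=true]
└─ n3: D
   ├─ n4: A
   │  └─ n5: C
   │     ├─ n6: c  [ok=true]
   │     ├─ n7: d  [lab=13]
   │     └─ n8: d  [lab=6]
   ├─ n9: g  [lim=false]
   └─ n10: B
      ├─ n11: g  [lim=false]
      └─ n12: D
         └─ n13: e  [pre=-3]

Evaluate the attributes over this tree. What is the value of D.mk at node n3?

1. n1.lab = 25  [terminal]
2. n2.ok = true  [terminal]
3. n3.val = 6  [d.lab - 19]
4. n4.fin = false  [D.val > 6]
5. n5.tag = "xk"  ["xk"]
6. n5.wid = false  [A.fin == true]
7. n6.ok = true  [terminal]
8. n7.lab = 13  [terminal]
9. n8.lab = 6  [terminal]
10. n5.live = 10  [d₁.lab + 4]
11. n5.val = "k"  [if C.wid then C.tag else "k"]
12. n4.val = 13  [C.live * 3 - 17]
13. n4.ok = 21  [C.live + 11]
14. n4.lab = true  [not A.fin]
15. n9.lim = false  [terminal]
16. n10.val = "yw"  ["yw"]
17. n10.acc = false  [A.ok > 21]
18. n11.lim = false  [terminal]
19. n12.val = 3  [len(B.val) + 1]
20. n13.pre = -3  [terminal]
21. n12.acc = 3  [e.pre * 3 + 12]
22. n12.tag = 5  [e.pre + 8]
23. n12.mk = 21  [D.val + e.pre + 21]
24. n10.fin = true  [B.acc == false]
25. n10.off = 9  [(if B.acc then D.tag else D.acc) + 6]
26. n3.acc = -4  [D.val - 10]
27. n3.tag = 18  [B.off + 9]
28. n3.mk = 26  [B.off + 17]
29. n0.ok = true  [D.acc > -5]
30. n0.lim = "nx"  ["nx"]

26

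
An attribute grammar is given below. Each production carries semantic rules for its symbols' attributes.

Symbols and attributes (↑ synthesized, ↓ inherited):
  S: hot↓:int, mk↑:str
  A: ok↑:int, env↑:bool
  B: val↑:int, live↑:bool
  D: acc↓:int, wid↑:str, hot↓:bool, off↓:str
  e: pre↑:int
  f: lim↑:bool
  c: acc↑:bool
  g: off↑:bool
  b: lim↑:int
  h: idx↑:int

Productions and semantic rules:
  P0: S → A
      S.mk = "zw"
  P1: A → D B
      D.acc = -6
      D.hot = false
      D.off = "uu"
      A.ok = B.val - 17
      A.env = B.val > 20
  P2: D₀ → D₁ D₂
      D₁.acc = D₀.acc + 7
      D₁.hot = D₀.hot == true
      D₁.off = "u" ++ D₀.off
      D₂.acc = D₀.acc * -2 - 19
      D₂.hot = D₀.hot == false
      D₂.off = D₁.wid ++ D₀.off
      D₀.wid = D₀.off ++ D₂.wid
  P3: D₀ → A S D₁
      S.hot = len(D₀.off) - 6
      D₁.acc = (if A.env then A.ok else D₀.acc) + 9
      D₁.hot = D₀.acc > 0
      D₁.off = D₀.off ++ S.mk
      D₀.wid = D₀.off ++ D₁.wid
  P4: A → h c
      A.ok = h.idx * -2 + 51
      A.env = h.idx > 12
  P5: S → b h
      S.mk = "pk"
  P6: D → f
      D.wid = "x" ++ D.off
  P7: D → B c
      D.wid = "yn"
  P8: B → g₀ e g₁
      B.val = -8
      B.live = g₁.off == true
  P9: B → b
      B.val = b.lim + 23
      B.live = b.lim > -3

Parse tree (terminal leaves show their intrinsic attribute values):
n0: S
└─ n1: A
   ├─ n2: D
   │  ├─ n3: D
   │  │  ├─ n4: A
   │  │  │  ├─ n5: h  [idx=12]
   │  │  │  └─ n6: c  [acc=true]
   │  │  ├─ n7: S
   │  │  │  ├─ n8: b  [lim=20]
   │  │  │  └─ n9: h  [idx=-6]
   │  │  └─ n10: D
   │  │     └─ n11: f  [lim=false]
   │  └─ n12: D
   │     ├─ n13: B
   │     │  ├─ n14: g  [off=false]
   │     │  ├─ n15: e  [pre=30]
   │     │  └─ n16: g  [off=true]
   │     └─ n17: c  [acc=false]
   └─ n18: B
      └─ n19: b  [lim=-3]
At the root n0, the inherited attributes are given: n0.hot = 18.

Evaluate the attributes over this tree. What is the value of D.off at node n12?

"uuuxuuupkuu"

1. n0.hot = 18  [given at root]
2. n2.acc = -6  [-6]
3. n2.hot = false  [false]
4. n2.off = "uu"  ["uu"]
5. n3.acc = 1  [D₀.acc + 7]
6. n3.hot = false  [D₀.hot == true]
7. n3.off = "uuu"  ["u" ++ D₀.off]
8. n5.idx = 12  [terminal]
9. n6.acc = true  [terminal]
10. n4.ok = 27  [h.idx * -2 + 51]
11. n4.env = false  [h.idx > 12]
12. n7.hot = -3  [len(D₀.off) - 6]
13. n8.lim = 20  [terminal]
14. n9.idx = -6  [terminal]
15. n7.mk = "pk"  ["pk"]
16. n10.acc = 10  [(if A.env then A.ok else D₀.acc) + 9]
17. n10.hot = true  [D₀.acc > 0]
18. n10.off = "uuupk"  [D₀.off ++ S.mk]
19. n11.lim = false  [terminal]
20. n10.wid = "xuuupk"  ["x" ++ D.off]
21. n3.wid = "uuuxuuupk"  [D₀.off ++ D₁.wid]
22. n12.acc = -7  [D₀.acc * -2 - 19]
23. n12.hot = true  [D₀.hot == false]
24. n12.off = "uuuxuuupkuu"  [D₁.wid ++ D₀.off]
25. n14.off = false  [terminal]
26. n15.pre = 30  [terminal]
27. n16.off = true  [terminal]
28. n13.val = -8  [-8]
29. n13.live = true  [g₁.off == true]
30. n17.acc = false  [terminal]
31. n12.wid = "yn"  ["yn"]
32. n2.wid = "uuyn"  [D₀.off ++ D₂.wid]
33. n19.lim = -3  [terminal]
34. n18.val = 20  [b.lim + 23]
35. n18.live = false  [b.lim > -3]
36. n1.ok = 3  [B.val - 17]
37. n1.env = false  [B.val > 20]
38. n0.mk = "zw"  ["zw"]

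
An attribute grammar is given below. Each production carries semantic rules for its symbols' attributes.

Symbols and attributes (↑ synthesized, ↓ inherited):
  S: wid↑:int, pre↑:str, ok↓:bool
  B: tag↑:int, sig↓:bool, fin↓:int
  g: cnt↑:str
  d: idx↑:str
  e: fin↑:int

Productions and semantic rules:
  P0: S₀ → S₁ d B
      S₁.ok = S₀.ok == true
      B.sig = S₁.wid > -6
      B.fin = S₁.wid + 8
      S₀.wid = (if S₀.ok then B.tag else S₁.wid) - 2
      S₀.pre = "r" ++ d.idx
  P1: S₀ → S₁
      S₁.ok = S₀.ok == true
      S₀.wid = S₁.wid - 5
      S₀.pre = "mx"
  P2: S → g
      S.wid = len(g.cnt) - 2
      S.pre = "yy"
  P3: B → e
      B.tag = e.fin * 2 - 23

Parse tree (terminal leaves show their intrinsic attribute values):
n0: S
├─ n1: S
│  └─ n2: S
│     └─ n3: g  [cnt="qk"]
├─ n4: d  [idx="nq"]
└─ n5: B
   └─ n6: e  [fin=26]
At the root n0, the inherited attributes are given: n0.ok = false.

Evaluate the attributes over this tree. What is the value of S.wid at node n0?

-7

1. n0.ok = false  [given at root]
2. n1.ok = false  [S₀.ok == true]
3. n2.ok = false  [S₀.ok == true]
4. n3.cnt = "qk"  [terminal]
5. n2.wid = 0  [len(g.cnt) - 2]
6. n2.pre = "yy"  ["yy"]
7. n1.wid = -5  [S₁.wid - 5]
8. n1.pre = "mx"  ["mx"]
9. n4.idx = "nq"  [terminal]
10. n5.sig = true  [S₁.wid > -6]
11. n5.fin = 3  [S₁.wid + 8]
12. n6.fin = 26  [terminal]
13. n5.tag = 29  [e.fin * 2 - 23]
14. n0.wid = -7  [(if S₀.ok then B.tag else S₁.wid) - 2]
15. n0.pre = "rnq"  ["r" ++ d.idx]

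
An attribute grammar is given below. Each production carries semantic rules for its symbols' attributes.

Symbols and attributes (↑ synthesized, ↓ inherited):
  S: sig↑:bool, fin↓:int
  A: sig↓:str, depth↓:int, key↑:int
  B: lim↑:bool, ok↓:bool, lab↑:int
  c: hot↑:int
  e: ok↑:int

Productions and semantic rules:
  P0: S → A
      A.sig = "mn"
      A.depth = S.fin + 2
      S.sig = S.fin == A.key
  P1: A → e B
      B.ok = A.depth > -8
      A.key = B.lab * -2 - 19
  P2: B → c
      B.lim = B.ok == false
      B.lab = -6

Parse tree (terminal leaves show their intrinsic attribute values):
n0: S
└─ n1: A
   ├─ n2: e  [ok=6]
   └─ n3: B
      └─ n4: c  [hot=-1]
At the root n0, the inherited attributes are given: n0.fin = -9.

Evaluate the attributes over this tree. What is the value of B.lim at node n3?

false

1. n0.fin = -9  [given at root]
2. n1.sig = "mn"  ["mn"]
3. n1.depth = -7  [S.fin + 2]
4. n2.ok = 6  [terminal]
5. n3.ok = true  [A.depth > -8]
6. n4.hot = -1  [terminal]
7. n3.lim = false  [B.ok == false]
8. n3.lab = -6  [-6]
9. n1.key = -7  [B.lab * -2 - 19]
10. n0.sig = false  [S.fin == A.key]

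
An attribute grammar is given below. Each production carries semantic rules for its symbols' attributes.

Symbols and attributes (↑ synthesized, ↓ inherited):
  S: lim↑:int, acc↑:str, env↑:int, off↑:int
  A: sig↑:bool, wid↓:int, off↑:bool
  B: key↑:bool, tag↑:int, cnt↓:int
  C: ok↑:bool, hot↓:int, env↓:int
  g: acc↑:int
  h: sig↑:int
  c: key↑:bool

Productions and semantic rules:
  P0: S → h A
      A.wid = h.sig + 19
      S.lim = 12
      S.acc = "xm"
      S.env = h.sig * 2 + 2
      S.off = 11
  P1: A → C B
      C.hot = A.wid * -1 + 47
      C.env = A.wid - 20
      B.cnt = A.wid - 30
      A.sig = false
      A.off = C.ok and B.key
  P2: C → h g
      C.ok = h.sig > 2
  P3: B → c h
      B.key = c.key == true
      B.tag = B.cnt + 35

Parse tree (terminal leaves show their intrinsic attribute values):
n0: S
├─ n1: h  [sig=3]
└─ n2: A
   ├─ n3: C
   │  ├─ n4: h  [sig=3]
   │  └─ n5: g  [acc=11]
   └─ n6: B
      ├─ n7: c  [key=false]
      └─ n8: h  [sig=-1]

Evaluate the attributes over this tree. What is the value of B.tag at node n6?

1. n1.sig = 3  [terminal]
2. n2.wid = 22  [h.sig + 19]
3. n3.hot = 25  [A.wid * -1 + 47]
4. n3.env = 2  [A.wid - 20]
5. n4.sig = 3  [terminal]
6. n5.acc = 11  [terminal]
7. n3.ok = true  [h.sig > 2]
8. n6.cnt = -8  [A.wid - 30]
9. n7.key = false  [terminal]
10. n8.sig = -1  [terminal]
11. n6.key = false  [c.key == true]
12. n6.tag = 27  [B.cnt + 35]
13. n2.sig = false  [false]
14. n2.off = false  [C.ok and B.key]
15. n0.lim = 12  [12]
16. n0.acc = "xm"  ["xm"]
17. n0.env = 8  [h.sig * 2 + 2]
18. n0.off = 11  [11]

27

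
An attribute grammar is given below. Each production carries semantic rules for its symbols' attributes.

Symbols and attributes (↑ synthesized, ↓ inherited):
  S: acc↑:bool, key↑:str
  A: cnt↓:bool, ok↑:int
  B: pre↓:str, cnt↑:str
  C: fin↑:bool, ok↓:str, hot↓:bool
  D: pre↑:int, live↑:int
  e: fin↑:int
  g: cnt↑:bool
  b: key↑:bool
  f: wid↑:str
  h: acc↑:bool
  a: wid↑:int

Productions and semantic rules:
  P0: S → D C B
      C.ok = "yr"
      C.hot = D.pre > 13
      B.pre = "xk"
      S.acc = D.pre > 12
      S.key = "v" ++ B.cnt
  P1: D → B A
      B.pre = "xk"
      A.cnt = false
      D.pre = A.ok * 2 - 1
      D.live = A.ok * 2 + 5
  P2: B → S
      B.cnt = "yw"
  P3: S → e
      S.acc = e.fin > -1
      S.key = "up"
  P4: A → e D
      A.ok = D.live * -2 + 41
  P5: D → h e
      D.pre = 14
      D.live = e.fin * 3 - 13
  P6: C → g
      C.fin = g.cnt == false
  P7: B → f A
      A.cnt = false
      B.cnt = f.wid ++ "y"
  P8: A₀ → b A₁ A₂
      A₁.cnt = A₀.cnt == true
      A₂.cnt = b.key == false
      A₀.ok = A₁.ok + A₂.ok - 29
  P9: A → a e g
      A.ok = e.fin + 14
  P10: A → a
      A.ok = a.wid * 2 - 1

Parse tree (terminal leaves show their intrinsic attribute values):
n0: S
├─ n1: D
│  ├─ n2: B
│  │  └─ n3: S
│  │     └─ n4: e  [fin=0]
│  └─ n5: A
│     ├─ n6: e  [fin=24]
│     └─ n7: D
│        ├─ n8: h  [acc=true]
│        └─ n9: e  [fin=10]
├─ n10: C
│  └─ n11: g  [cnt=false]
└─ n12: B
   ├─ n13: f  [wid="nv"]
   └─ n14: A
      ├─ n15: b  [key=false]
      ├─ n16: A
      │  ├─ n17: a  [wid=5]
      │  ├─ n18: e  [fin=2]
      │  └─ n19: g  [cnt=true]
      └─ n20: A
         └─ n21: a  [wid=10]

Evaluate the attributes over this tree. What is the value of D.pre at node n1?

13

1. n2.pre = "xk"  ["xk"]
2. n4.fin = 0  [terminal]
3. n3.acc = true  [e.fin > -1]
4. n3.key = "up"  ["up"]
5. n2.cnt = "yw"  ["yw"]
6. n5.cnt = false  [false]
7. n6.fin = 24  [terminal]
8. n8.acc = true  [terminal]
9. n9.fin = 10  [terminal]
10. n7.pre = 14  [14]
11. n7.live = 17  [e.fin * 3 - 13]
12. n5.ok = 7  [D.live * -2 + 41]
13. n1.pre = 13  [A.ok * 2 - 1]
14. n1.live = 19  [A.ok * 2 + 5]
15. n10.ok = "yr"  ["yr"]
16. n10.hot = false  [D.pre > 13]
17. n11.cnt = false  [terminal]
18. n10.fin = true  [g.cnt == false]
19. n12.pre = "xk"  ["xk"]
20. n13.wid = "nv"  [terminal]
21. n14.cnt = false  [false]
22. n15.key = false  [terminal]
23. n16.cnt = false  [A₀.cnt == true]
24. n17.wid = 5  [terminal]
25. n18.fin = 2  [terminal]
26. n19.cnt = true  [terminal]
27. n16.ok = 16  [e.fin + 14]
28. n20.cnt = true  [b.key == false]
29. n21.wid = 10  [terminal]
30. n20.ok = 19  [a.wid * 2 - 1]
31. n14.ok = 6  [A₁.ok + A₂.ok - 29]
32. n12.cnt = "nvy"  [f.wid ++ "y"]
33. n0.acc = true  [D.pre > 12]
34. n0.key = "vnvy"  ["v" ++ B.cnt]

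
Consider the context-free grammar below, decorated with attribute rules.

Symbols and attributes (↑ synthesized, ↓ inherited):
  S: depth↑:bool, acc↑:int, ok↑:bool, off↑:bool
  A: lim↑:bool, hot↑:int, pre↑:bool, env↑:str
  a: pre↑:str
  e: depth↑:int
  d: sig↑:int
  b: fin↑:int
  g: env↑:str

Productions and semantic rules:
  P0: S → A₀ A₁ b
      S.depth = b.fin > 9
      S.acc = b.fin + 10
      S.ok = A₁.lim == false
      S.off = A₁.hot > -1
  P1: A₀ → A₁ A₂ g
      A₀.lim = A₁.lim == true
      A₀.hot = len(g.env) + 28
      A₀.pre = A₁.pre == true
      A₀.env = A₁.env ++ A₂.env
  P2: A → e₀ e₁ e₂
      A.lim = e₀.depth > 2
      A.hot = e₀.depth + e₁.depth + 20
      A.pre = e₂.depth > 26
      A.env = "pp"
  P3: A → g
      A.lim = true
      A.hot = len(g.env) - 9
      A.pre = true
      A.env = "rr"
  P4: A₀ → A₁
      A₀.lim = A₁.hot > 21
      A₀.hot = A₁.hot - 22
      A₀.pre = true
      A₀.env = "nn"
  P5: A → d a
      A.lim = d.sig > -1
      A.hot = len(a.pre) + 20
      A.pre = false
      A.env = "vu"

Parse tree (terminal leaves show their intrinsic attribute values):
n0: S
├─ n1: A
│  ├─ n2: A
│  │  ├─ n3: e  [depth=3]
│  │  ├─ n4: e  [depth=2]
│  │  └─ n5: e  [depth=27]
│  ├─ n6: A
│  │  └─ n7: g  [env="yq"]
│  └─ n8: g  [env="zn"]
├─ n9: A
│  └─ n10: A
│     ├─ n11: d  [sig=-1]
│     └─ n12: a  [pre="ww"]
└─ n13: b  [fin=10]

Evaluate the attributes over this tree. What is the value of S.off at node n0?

true

1. n3.depth = 3  [terminal]
2. n4.depth = 2  [terminal]
3. n5.depth = 27  [terminal]
4. n2.lim = true  [e₀.depth > 2]
5. n2.hot = 25  [e₀.depth + e₁.depth + 20]
6. n2.pre = true  [e₂.depth > 26]
7. n2.env = "pp"  ["pp"]
8. n7.env = "yq"  [terminal]
9. n6.lim = true  [true]
10. n6.hot = -7  [len(g.env) - 9]
11. n6.pre = true  [true]
12. n6.env = "rr"  ["rr"]
13. n8.env = "zn"  [terminal]
14. n1.lim = true  [A₁.lim == true]
15. n1.hot = 30  [len(g.env) + 28]
16. n1.pre = true  [A₁.pre == true]
17. n1.env = "pprr"  [A₁.env ++ A₂.env]
18. n11.sig = -1  [terminal]
19. n12.pre = "ww"  [terminal]
20. n10.lim = false  [d.sig > -1]
21. n10.hot = 22  [len(a.pre) + 20]
22. n10.pre = false  [false]
23. n10.env = "vu"  ["vu"]
24. n9.lim = true  [A₁.hot > 21]
25. n9.hot = 0  [A₁.hot - 22]
26. n9.pre = true  [true]
27. n9.env = "nn"  ["nn"]
28. n13.fin = 10  [terminal]
29. n0.depth = true  [b.fin > 9]
30. n0.acc = 20  [b.fin + 10]
31. n0.ok = false  [A₁.lim == false]
32. n0.off = true  [A₁.hot > -1]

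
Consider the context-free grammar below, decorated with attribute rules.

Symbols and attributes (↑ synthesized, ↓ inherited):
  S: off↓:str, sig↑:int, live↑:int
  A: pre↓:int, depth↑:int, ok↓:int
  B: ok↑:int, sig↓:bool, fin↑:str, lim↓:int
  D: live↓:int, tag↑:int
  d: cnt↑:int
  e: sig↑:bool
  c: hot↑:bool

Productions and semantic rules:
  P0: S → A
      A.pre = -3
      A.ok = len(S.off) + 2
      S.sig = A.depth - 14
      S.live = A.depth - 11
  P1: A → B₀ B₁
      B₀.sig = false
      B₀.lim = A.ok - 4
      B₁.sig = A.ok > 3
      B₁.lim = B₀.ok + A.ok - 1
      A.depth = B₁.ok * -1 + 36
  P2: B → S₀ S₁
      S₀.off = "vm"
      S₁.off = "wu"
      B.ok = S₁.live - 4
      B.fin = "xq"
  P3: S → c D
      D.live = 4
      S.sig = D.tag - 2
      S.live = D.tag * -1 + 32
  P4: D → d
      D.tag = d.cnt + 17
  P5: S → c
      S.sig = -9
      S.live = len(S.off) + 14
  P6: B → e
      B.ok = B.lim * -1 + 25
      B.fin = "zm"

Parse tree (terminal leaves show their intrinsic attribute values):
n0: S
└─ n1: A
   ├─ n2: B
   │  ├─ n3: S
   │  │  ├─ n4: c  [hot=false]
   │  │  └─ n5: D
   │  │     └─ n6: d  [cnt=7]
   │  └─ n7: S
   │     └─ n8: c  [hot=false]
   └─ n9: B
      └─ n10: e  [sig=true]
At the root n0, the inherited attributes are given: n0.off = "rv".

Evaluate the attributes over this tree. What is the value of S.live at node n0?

15

1. n0.off = "rv"  [given at root]
2. n1.pre = -3  [-3]
3. n1.ok = 4  [len(S.off) + 2]
4. n2.sig = false  [false]
5. n2.lim = 0  [A.ok - 4]
6. n3.off = "vm"  ["vm"]
7. n4.hot = false  [terminal]
8. n5.live = 4  [4]
9. n6.cnt = 7  [terminal]
10. n5.tag = 24  [d.cnt + 17]
11. n3.sig = 22  [D.tag - 2]
12. n3.live = 8  [D.tag * -1 + 32]
13. n7.off = "wu"  ["wu"]
14. n8.hot = false  [terminal]
15. n7.sig = -9  [-9]
16. n7.live = 16  [len(S.off) + 14]
17. n2.ok = 12  [S₁.live - 4]
18. n2.fin = "xq"  ["xq"]
19. n9.sig = true  [A.ok > 3]
20. n9.lim = 15  [B₀.ok + A.ok - 1]
21. n10.sig = true  [terminal]
22. n9.ok = 10  [B.lim * -1 + 25]
23. n9.fin = "zm"  ["zm"]
24. n1.depth = 26  [B₁.ok * -1 + 36]
25. n0.sig = 12  [A.depth - 14]
26. n0.live = 15  [A.depth - 11]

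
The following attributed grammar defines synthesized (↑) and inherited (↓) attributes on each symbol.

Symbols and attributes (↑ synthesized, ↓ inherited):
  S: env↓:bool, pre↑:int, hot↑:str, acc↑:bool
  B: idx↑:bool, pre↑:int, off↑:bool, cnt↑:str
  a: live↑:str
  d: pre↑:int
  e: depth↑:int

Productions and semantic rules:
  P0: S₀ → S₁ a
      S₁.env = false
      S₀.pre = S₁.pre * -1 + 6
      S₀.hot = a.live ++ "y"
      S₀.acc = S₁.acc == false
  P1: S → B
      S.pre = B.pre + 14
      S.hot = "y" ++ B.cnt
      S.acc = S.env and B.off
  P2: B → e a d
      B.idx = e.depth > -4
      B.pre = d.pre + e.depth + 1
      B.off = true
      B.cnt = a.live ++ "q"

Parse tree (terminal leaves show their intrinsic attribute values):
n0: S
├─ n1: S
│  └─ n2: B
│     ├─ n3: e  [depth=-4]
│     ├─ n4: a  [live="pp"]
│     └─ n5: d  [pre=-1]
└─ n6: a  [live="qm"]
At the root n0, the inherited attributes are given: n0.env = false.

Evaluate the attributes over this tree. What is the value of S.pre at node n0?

1. n0.env = false  [given at root]
2. n1.env = false  [false]
3. n3.depth = -4  [terminal]
4. n4.live = "pp"  [terminal]
5. n5.pre = -1  [terminal]
6. n2.idx = false  [e.depth > -4]
7. n2.pre = -4  [d.pre + e.depth + 1]
8. n2.off = true  [true]
9. n2.cnt = "ppq"  [a.live ++ "q"]
10. n1.pre = 10  [B.pre + 14]
11. n1.hot = "yppq"  ["y" ++ B.cnt]
12. n1.acc = false  [S.env and B.off]
13. n6.live = "qm"  [terminal]
14. n0.pre = -4  [S₁.pre * -1 + 6]
15. n0.hot = "qmy"  [a.live ++ "y"]
16. n0.acc = true  [S₁.acc == false]

-4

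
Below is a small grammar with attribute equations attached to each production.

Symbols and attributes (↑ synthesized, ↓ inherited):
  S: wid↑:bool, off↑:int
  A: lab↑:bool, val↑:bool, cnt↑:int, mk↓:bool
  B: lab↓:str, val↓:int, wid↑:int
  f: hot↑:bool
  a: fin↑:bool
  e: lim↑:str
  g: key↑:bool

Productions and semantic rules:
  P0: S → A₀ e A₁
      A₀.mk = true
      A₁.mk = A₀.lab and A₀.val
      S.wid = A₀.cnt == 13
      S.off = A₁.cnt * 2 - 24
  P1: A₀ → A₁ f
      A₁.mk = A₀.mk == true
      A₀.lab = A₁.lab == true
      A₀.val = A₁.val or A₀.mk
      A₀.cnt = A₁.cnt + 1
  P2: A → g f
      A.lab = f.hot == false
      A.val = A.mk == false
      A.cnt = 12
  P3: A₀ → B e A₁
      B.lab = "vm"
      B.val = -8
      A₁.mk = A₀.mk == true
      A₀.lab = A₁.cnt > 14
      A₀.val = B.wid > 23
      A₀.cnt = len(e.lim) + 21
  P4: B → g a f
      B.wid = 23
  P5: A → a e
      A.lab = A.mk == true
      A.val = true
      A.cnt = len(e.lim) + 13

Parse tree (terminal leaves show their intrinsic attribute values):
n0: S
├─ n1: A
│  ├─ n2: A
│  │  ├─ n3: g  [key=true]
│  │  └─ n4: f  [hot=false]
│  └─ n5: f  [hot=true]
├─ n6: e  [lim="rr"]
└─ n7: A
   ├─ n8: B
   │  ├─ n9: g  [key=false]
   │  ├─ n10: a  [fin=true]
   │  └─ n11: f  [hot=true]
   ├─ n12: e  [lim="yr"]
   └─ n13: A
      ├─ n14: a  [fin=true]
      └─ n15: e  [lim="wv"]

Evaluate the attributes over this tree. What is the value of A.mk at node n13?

1. n1.mk = true  [true]
2. n2.mk = true  [A₀.mk == true]
3. n3.key = true  [terminal]
4. n4.hot = false  [terminal]
5. n2.lab = true  [f.hot == false]
6. n2.val = false  [A.mk == false]
7. n2.cnt = 12  [12]
8. n5.hot = true  [terminal]
9. n1.lab = true  [A₁.lab == true]
10. n1.val = true  [A₁.val or A₀.mk]
11. n1.cnt = 13  [A₁.cnt + 1]
12. n6.lim = "rr"  [terminal]
13. n7.mk = true  [A₀.lab and A₀.val]
14. n8.lab = "vm"  ["vm"]
15. n8.val = -8  [-8]
16. n9.key = false  [terminal]
17. n10.fin = true  [terminal]
18. n11.hot = true  [terminal]
19. n8.wid = 23  [23]
20. n12.lim = "yr"  [terminal]
21. n13.mk = true  [A₀.mk == true]
22. n14.fin = true  [terminal]
23. n15.lim = "wv"  [terminal]
24. n13.lab = true  [A.mk == true]
25. n13.val = true  [true]
26. n13.cnt = 15  [len(e.lim) + 13]
27. n7.lab = true  [A₁.cnt > 14]
28. n7.val = false  [B.wid > 23]
29. n7.cnt = 23  [len(e.lim) + 21]
30. n0.wid = true  [A₀.cnt == 13]
31. n0.off = 22  [A₁.cnt * 2 - 24]

true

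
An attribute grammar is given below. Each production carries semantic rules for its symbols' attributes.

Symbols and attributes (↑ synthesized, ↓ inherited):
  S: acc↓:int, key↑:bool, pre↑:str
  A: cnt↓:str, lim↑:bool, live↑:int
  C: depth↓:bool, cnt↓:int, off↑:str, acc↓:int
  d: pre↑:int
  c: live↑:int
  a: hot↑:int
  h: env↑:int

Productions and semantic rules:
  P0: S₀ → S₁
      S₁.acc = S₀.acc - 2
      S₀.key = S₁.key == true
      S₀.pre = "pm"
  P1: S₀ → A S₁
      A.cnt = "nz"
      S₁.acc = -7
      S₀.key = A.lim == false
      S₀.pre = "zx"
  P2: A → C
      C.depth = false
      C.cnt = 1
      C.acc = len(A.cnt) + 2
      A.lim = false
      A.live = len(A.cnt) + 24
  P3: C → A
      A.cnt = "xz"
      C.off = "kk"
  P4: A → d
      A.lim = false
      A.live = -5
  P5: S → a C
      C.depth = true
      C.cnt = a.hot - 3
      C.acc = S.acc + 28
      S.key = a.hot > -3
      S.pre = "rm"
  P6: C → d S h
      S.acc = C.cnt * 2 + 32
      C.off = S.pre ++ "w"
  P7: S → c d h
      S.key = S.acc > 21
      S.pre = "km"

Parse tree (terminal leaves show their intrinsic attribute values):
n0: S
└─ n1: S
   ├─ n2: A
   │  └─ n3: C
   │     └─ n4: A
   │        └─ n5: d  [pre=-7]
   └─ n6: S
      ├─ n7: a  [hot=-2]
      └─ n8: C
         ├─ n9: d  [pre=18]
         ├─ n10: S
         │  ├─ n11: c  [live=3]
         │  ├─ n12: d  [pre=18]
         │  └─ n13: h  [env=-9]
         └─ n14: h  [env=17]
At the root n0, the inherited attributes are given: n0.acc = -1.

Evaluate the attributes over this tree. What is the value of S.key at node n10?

1. n0.acc = -1  [given at root]
2. n1.acc = -3  [S₀.acc - 2]
3. n2.cnt = "nz"  ["nz"]
4. n3.depth = false  [false]
5. n3.cnt = 1  [1]
6. n3.acc = 4  [len(A.cnt) + 2]
7. n4.cnt = "xz"  ["xz"]
8. n5.pre = -7  [terminal]
9. n4.lim = false  [false]
10. n4.live = -5  [-5]
11. n3.off = "kk"  ["kk"]
12. n2.lim = false  [false]
13. n2.live = 26  [len(A.cnt) + 24]
14. n6.acc = -7  [-7]
15. n7.hot = -2  [terminal]
16. n8.depth = true  [true]
17. n8.cnt = -5  [a.hot - 3]
18. n8.acc = 21  [S.acc + 28]
19. n9.pre = 18  [terminal]
20. n10.acc = 22  [C.cnt * 2 + 32]
21. n11.live = 3  [terminal]
22. n12.pre = 18  [terminal]
23. n13.env = -9  [terminal]
24. n10.key = true  [S.acc > 21]
25. n10.pre = "km"  ["km"]
26. n14.env = 17  [terminal]
27. n8.off = "kmw"  [S.pre ++ "w"]
28. n6.key = true  [a.hot > -3]
29. n6.pre = "rm"  ["rm"]
30. n1.key = true  [A.lim == false]
31. n1.pre = "zx"  ["zx"]
32. n0.key = true  [S₁.key == true]
33. n0.pre = "pm"  ["pm"]

true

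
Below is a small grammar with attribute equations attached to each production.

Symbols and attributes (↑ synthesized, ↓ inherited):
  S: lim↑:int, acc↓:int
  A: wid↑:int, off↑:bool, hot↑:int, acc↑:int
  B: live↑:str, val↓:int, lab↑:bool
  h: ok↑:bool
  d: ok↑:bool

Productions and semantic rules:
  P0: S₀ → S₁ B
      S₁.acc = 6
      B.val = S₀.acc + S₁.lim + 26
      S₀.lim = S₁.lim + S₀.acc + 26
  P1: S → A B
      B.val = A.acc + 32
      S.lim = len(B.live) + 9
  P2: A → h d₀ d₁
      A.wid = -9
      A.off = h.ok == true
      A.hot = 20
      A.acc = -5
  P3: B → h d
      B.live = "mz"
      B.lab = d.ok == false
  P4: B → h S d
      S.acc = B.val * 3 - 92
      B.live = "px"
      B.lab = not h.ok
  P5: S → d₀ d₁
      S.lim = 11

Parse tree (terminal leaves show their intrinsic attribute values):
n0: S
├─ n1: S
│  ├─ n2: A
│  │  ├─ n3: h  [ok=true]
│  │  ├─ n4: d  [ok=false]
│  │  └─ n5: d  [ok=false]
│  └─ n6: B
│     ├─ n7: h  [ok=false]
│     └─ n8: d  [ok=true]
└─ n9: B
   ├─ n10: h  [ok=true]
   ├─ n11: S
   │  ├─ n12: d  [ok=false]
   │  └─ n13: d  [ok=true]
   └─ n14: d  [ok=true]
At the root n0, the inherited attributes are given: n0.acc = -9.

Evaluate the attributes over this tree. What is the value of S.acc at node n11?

1. n0.acc = -9  [given at root]
2. n1.acc = 6  [6]
3. n3.ok = true  [terminal]
4. n4.ok = false  [terminal]
5. n5.ok = false  [terminal]
6. n2.wid = -9  [-9]
7. n2.off = true  [h.ok == true]
8. n2.hot = 20  [20]
9. n2.acc = -5  [-5]
10. n6.val = 27  [A.acc + 32]
11. n7.ok = false  [terminal]
12. n8.ok = true  [terminal]
13. n6.live = "mz"  ["mz"]
14. n6.lab = false  [d.ok == false]
15. n1.lim = 11  [len(B.live) + 9]
16. n9.val = 28  [S₀.acc + S₁.lim + 26]
17. n10.ok = true  [terminal]
18. n11.acc = -8  [B.val * 3 - 92]
19. n12.ok = false  [terminal]
20. n13.ok = true  [terminal]
21. n11.lim = 11  [11]
22. n14.ok = true  [terminal]
23. n9.live = "px"  ["px"]
24. n9.lab = false  [not h.ok]
25. n0.lim = 28  [S₁.lim + S₀.acc + 26]

-8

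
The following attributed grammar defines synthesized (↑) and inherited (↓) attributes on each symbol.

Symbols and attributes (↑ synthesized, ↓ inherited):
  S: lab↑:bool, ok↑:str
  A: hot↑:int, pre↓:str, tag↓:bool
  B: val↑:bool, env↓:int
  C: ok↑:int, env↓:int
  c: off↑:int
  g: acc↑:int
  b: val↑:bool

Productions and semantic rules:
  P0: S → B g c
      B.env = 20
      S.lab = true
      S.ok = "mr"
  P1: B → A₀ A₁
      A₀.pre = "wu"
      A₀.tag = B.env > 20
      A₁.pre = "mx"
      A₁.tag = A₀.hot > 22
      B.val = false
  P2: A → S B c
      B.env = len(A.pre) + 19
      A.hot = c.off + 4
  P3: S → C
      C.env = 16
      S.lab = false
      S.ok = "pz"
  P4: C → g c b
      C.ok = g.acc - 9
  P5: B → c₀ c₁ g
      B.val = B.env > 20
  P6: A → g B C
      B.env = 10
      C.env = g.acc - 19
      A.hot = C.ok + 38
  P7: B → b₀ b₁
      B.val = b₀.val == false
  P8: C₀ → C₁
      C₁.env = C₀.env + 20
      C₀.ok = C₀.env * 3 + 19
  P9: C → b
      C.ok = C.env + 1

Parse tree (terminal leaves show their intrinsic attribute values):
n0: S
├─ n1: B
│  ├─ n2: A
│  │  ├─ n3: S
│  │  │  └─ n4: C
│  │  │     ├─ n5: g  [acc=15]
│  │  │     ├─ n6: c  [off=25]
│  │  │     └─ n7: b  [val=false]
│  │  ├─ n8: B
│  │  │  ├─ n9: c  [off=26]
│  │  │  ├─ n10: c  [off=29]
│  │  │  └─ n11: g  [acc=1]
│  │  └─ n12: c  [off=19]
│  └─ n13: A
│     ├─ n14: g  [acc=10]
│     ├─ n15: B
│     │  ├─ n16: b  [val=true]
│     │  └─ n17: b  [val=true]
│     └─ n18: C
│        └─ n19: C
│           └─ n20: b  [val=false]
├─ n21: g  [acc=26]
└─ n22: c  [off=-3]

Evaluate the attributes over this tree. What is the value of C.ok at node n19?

1. n1.env = 20  [20]
2. n2.pre = "wu"  ["wu"]
3. n2.tag = false  [B.env > 20]
4. n4.env = 16  [16]
5. n5.acc = 15  [terminal]
6. n6.off = 25  [terminal]
7. n7.val = false  [terminal]
8. n4.ok = 6  [g.acc - 9]
9. n3.lab = false  [false]
10. n3.ok = "pz"  ["pz"]
11. n8.env = 21  [len(A.pre) + 19]
12. n9.off = 26  [terminal]
13. n10.off = 29  [terminal]
14. n11.acc = 1  [terminal]
15. n8.val = true  [B.env > 20]
16. n12.off = 19  [terminal]
17. n2.hot = 23  [c.off + 4]
18. n13.pre = "mx"  ["mx"]
19. n13.tag = true  [A₀.hot > 22]
20. n14.acc = 10  [terminal]
21. n15.env = 10  [10]
22. n16.val = true  [terminal]
23. n17.val = true  [terminal]
24. n15.val = false  [b₀.val == false]
25. n18.env = -9  [g.acc - 19]
26. n19.env = 11  [C₀.env + 20]
27. n20.val = false  [terminal]
28. n19.ok = 12  [C.env + 1]
29. n18.ok = -8  [C₀.env * 3 + 19]
30. n13.hot = 30  [C.ok + 38]
31. n1.val = false  [false]
32. n21.acc = 26  [terminal]
33. n22.off = -3  [terminal]
34. n0.lab = true  [true]
35. n0.ok = "mr"  ["mr"]

12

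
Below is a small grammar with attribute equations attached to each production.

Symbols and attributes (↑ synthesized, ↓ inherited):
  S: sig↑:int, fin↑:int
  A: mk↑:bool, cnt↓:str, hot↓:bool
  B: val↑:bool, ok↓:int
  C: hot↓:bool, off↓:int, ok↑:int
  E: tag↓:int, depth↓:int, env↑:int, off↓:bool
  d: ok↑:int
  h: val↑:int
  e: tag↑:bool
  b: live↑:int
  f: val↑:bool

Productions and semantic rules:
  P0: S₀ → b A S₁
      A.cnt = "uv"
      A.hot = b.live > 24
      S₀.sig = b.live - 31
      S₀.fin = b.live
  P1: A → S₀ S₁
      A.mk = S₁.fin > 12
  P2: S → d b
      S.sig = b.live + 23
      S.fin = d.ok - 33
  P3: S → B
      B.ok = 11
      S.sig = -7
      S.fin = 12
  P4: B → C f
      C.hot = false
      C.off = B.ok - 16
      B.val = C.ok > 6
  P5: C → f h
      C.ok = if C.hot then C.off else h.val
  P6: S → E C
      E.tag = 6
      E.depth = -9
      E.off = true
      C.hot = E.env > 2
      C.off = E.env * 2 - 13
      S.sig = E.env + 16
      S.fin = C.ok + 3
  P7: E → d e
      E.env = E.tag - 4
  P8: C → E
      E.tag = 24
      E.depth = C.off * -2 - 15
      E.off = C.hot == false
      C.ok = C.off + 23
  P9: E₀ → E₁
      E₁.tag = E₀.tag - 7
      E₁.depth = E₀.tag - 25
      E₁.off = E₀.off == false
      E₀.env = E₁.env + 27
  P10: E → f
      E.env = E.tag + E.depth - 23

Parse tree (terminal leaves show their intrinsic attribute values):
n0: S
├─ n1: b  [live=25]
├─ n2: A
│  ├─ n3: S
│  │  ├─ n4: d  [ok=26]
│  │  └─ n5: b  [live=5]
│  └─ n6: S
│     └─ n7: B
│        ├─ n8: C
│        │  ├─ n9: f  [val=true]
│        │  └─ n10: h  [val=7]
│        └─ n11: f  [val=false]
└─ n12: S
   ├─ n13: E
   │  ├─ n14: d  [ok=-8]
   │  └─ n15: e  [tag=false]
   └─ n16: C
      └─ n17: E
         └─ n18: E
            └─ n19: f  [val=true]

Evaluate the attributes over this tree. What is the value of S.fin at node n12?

1. n1.live = 25  [terminal]
2. n2.cnt = "uv"  ["uv"]
3. n2.hot = true  [b.live > 24]
4. n4.ok = 26  [terminal]
5. n5.live = 5  [terminal]
6. n3.sig = 28  [b.live + 23]
7. n3.fin = -7  [d.ok - 33]
8. n7.ok = 11  [11]
9. n8.hot = false  [false]
10. n8.off = -5  [B.ok - 16]
11. n9.val = true  [terminal]
12. n10.val = 7  [terminal]
13. n8.ok = 7  [if C.hot then C.off else h.val]
14. n11.val = false  [terminal]
15. n7.val = true  [C.ok > 6]
16. n6.sig = -7  [-7]
17. n6.fin = 12  [12]
18. n2.mk = false  [S₁.fin > 12]
19. n13.tag = 6  [6]
20. n13.depth = -9  [-9]
21. n13.off = true  [true]
22. n14.ok = -8  [terminal]
23. n15.tag = false  [terminal]
24. n13.env = 2  [E.tag - 4]
25. n16.hot = false  [E.env > 2]
26. n16.off = -9  [E.env * 2 - 13]
27. n17.tag = 24  [24]
28. n17.depth = 3  [C.off * -2 - 15]
29. n17.off = true  [C.hot == false]
30. n18.tag = 17  [E₀.tag - 7]
31. n18.depth = -1  [E₀.tag - 25]
32. n18.off = false  [E₀.off == false]
33. n19.val = true  [terminal]
34. n18.env = -7  [E.tag + E.depth - 23]
35. n17.env = 20  [E₁.env + 27]
36. n16.ok = 14  [C.off + 23]
37. n12.sig = 18  [E.env + 16]
38. n12.fin = 17  [C.ok + 3]
39. n0.sig = -6  [b.live - 31]
40. n0.fin = 25  [b.live]

17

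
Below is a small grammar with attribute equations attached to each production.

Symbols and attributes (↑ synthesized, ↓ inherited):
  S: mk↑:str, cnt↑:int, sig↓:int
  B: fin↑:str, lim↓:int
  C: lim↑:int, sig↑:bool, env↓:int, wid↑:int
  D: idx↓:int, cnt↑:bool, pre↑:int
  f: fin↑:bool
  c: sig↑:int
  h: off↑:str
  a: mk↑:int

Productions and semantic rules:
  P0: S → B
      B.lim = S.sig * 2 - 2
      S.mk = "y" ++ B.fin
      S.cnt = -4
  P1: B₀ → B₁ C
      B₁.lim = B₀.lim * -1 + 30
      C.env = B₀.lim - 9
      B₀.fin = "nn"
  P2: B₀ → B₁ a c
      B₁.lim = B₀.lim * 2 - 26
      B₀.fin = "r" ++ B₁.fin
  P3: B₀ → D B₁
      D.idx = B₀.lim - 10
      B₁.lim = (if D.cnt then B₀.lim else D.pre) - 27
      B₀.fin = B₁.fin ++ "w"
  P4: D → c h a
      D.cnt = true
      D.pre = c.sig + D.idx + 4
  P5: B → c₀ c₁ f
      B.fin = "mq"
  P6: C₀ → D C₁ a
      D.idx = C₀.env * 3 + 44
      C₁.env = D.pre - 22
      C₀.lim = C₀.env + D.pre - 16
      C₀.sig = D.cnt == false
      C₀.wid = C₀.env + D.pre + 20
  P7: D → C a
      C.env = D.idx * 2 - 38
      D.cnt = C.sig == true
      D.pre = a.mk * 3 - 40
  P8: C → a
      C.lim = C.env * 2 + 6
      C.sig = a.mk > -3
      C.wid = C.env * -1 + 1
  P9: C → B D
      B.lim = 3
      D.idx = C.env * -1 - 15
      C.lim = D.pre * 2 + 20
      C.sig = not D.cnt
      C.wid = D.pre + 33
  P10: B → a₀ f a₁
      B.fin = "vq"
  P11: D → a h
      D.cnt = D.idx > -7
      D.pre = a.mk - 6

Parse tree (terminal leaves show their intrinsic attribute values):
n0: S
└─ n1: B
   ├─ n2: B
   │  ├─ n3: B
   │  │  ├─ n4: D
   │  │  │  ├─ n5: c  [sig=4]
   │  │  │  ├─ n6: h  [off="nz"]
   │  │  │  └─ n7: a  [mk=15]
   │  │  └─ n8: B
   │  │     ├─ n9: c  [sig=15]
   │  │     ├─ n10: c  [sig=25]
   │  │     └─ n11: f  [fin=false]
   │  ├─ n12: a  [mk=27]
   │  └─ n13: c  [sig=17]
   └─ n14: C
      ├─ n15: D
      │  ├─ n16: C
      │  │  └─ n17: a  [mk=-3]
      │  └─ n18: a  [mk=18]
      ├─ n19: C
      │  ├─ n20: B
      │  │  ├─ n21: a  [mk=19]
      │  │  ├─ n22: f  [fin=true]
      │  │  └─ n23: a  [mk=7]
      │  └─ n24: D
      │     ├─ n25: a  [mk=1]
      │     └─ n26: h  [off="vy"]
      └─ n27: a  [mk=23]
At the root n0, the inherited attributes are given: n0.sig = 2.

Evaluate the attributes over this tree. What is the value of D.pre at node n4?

28

1. n0.sig = 2  [given at root]
2. n1.lim = 2  [S.sig * 2 - 2]
3. n2.lim = 28  [B₀.lim * -1 + 30]
4. n3.lim = 30  [B₀.lim * 2 - 26]
5. n4.idx = 20  [B₀.lim - 10]
6. n5.sig = 4  [terminal]
7. n6.off = "nz"  [terminal]
8. n7.mk = 15  [terminal]
9. n4.cnt = true  [true]
10. n4.pre = 28  [c.sig + D.idx + 4]
11. n8.lim = 3  [(if D.cnt then B₀.lim else D.pre) - 27]
12. n9.sig = 15  [terminal]
13. n10.sig = 25  [terminal]
14. n11.fin = false  [terminal]
15. n8.fin = "mq"  ["mq"]
16. n3.fin = "mqw"  [B₁.fin ++ "w"]
17. n12.mk = 27  [terminal]
18. n13.sig = 17  [terminal]
19. n2.fin = "rmqw"  ["r" ++ B₁.fin]
20. n14.env = -7  [B₀.lim - 9]
21. n15.idx = 23  [C₀.env * 3 + 44]
22. n16.env = 8  [D.idx * 2 - 38]
23. n17.mk = -3  [terminal]
24. n16.lim = 22  [C.env * 2 + 6]
25. n16.sig = false  [a.mk > -3]
26. n16.wid = -7  [C.env * -1 + 1]
27. n18.mk = 18  [terminal]
28. n15.cnt = false  [C.sig == true]
29. n15.pre = 14  [a.mk * 3 - 40]
30. n19.env = -8  [D.pre - 22]
31. n20.lim = 3  [3]
32. n21.mk = 19  [terminal]
33. n22.fin = true  [terminal]
34. n23.mk = 7  [terminal]
35. n20.fin = "vq"  ["vq"]
36. n24.idx = -7  [C.env * -1 - 15]
37. n25.mk = 1  [terminal]
38. n26.off = "vy"  [terminal]
39. n24.cnt = false  [D.idx > -7]
40. n24.pre = -5  [a.mk - 6]
41. n19.lim = 10  [D.pre * 2 + 20]
42. n19.sig = true  [not D.cnt]
43. n19.wid = 28  [D.pre + 33]
44. n27.mk = 23  [terminal]
45. n14.lim = -9  [C₀.env + D.pre - 16]
46. n14.sig = true  [D.cnt == false]
47. n14.wid = 27  [C₀.env + D.pre + 20]
48. n1.fin = "nn"  ["nn"]
49. n0.mk = "ynn"  ["y" ++ B.fin]
50. n0.cnt = -4  [-4]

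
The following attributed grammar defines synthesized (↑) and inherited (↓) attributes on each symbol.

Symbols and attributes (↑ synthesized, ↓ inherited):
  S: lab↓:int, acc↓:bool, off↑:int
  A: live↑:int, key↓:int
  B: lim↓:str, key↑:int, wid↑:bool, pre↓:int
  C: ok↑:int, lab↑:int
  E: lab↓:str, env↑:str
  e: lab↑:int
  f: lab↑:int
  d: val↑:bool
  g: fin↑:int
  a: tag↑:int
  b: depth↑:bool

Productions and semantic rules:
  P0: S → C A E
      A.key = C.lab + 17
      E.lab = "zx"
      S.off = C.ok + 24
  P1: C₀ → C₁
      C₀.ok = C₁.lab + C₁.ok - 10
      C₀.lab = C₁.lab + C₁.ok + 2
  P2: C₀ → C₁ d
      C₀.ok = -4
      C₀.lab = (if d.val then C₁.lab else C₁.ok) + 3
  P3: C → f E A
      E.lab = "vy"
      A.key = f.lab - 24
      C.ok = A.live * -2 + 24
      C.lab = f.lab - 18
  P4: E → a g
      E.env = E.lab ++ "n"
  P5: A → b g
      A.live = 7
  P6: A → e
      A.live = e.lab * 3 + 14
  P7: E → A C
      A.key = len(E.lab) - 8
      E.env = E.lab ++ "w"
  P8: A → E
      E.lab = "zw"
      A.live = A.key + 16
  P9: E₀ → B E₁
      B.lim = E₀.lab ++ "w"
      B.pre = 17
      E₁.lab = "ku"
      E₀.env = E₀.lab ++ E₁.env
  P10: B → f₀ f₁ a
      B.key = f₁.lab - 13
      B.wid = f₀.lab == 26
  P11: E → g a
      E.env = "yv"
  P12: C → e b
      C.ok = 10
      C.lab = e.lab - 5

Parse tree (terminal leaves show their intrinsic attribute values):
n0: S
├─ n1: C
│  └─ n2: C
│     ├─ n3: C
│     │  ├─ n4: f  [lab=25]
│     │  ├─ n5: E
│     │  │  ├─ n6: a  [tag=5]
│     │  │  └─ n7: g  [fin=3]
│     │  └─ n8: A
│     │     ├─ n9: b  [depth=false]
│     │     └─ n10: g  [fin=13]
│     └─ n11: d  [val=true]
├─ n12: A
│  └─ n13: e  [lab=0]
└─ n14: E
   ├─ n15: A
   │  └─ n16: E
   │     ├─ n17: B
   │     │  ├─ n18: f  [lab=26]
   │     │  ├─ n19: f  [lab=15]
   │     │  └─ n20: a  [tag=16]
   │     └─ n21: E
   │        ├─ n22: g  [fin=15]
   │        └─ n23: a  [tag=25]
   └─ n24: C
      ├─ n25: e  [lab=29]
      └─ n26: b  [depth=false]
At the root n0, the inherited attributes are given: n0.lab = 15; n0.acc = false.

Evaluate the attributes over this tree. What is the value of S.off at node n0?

20

1. n0.lab = 15  [given at root]
2. n0.acc = false  [given at root]
3. n4.lab = 25  [terminal]
4. n5.lab = "vy"  ["vy"]
5. n6.tag = 5  [terminal]
6. n7.fin = 3  [terminal]
7. n5.env = "vyn"  [E.lab ++ "n"]
8. n8.key = 1  [f.lab - 24]
9. n9.depth = false  [terminal]
10. n10.fin = 13  [terminal]
11. n8.live = 7  [7]
12. n3.ok = 10  [A.live * -2 + 24]
13. n3.lab = 7  [f.lab - 18]
14. n11.val = true  [terminal]
15. n2.ok = -4  [-4]
16. n2.lab = 10  [(if d.val then C₁.lab else C₁.ok) + 3]
17. n1.ok = -4  [C₁.lab + C₁.ok - 10]
18. n1.lab = 8  [C₁.lab + C₁.ok + 2]
19. n12.key = 25  [C.lab + 17]
20. n13.lab = 0  [terminal]
21. n12.live = 14  [e.lab * 3 + 14]
22. n14.lab = "zx"  ["zx"]
23. n15.key = -6  [len(E.lab) - 8]
24. n16.lab = "zw"  ["zw"]
25. n17.lim = "zww"  [E₀.lab ++ "w"]
26. n17.pre = 17  [17]
27. n18.lab = 26  [terminal]
28. n19.lab = 15  [terminal]
29. n20.tag = 16  [terminal]
30. n17.key = 2  [f₁.lab - 13]
31. n17.wid = true  [f₀.lab == 26]
32. n21.lab = "ku"  ["ku"]
33. n22.fin = 15  [terminal]
34. n23.tag = 25  [terminal]
35. n21.env = "yv"  ["yv"]
36. n16.env = "zwyv"  [E₀.lab ++ E₁.env]
37. n15.live = 10  [A.key + 16]
38. n25.lab = 29  [terminal]
39. n26.depth = false  [terminal]
40. n24.ok = 10  [10]
41. n24.lab = 24  [e.lab - 5]
42. n14.env = "zxw"  [E.lab ++ "w"]
43. n0.off = 20  [C.ok + 24]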